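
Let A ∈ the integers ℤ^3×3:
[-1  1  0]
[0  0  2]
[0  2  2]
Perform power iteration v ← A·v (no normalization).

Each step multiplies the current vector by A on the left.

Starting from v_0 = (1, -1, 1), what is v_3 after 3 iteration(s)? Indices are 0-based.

v_0 = (1, -1, 1).
v_1 = A·v_0 = (-2, 2, 0).
v_2 = A·v_1 = (4, 0, 4).
v_3 = A·v_2 = (-4, 8, 8).

v_3 = (-4, 8, 8)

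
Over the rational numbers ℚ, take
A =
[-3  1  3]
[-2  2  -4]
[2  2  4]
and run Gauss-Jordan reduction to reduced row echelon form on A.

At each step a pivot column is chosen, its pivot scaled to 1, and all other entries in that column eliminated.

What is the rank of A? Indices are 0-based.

rank = 3

pivot(0,0)=-3: scale R0 → (1, -1/3, -1)
  clear (1,0): R1 −= (-2)R0 → (0, 4/3, -6)
  clear (2,0): R2 −= (2)R0 → (0, 8/3, 6)
pivot(1,1)=4/3: scale R1 → (0, 1, -9/2)
  clear (0,1): R0 −= (-1/3)R1 → (1, 0, -5/2)
  clear (2,1): R2 −= (8/3)R1 → (0, 0, 18)
pivot(2,2)=18: scale R2 → (0, 0, 1)
  clear (0,2): R0 −= (-5/2)R2 → (1, 0, 0)
  clear (1,2): R1 −= (-9/2)R2 → (0, 1, 0)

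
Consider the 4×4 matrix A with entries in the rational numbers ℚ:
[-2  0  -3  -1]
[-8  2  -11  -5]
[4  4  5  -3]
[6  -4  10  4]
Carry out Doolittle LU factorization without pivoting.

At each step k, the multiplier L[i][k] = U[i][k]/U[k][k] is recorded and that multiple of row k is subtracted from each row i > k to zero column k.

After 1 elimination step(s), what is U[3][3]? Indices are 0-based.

Step 1: pivot at (0,0) is -2.
  row1 ← row1 − (4)·row0  ⇒  L[1][0]=4, U row1=(0, 2, 1, -1)
  row2 ← row2 − (-2)·row0  ⇒  L[2][0]=-2, U row2=(0, 4, -1, -5)
  row3 ← row3 − (-3)·row0  ⇒  L[3][0]=-3, U row3=(0, -4, 1, 1)

U[3][3] = 1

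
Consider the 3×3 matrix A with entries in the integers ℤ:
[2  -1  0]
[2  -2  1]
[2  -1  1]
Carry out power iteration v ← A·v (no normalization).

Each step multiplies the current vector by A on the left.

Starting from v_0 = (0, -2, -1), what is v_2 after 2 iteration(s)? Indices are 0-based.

v_2 = (1, -1, 2)

v_0 = (0, -2, -1).
v_1 = A·v_0 = (2, 3, 1).
v_2 = A·v_1 = (1, -1, 2).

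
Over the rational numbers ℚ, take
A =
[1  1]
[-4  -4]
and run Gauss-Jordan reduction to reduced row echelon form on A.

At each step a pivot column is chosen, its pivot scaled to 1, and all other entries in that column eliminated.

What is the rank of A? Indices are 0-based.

rank = 1

step 1: normalize row 0 (÷1) = (1, 1)
  row 1: subtract -4×row0 = (0, 0)
skip col 1 (zero from row 1)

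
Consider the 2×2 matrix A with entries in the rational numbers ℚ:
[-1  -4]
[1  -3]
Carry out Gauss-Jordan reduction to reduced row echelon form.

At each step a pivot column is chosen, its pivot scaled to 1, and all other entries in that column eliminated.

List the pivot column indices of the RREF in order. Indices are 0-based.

step 1: normalize row 0 (÷-1) = (1, 4)
  row 1: subtract 1×row0 = (0, -7)
step 2: normalize row 1 (÷-7) = (0, 1)
  row 0: subtract 4×row1 = (1, 0)

pivot columns: 0, 1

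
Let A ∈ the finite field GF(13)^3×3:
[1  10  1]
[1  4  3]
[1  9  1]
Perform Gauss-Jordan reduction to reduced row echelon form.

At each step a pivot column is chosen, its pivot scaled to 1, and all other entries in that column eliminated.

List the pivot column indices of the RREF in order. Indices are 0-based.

step 1: normalize row 0 (÷1) = (1, 10, 1)
  row 1: subtract 1×row0 = (0, 7, 2)
  row 2: subtract 1×row0 = (0, 12, 0)
step 2: normalize row 1 (÷7) = (0, 1, 4)
  row 0: subtract 10×row1 = (1, 0, 0)
  row 2: subtract 12×row1 = (0, 0, 4)
step 3: normalize row 2 (÷4) = (0, 0, 1)
  row 1: subtract 4×row2 = (0, 1, 0)

pivot columns: 0, 1, 2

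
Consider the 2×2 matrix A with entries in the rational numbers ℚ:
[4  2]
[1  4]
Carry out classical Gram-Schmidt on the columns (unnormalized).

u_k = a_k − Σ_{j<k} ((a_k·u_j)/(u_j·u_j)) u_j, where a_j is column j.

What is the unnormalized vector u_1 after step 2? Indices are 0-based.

Step 1: u_0 = a_0 = (4, 1).
Step 2: u_1 = a_1 − (12/17)·u_0 = (-14/17, 56/17).

u_1 = (-14/17, 56/17)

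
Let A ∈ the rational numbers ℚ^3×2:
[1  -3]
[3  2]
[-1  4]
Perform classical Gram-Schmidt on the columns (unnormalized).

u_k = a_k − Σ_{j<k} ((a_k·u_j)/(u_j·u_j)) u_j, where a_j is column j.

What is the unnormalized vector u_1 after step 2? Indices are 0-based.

Step 1: u_0 = a_0 = (1, 3, -1).
Step 2: u_1 = a_1 − (-1/11)·u_0 = (-32/11, 25/11, 43/11).

u_1 = (-32/11, 25/11, 43/11)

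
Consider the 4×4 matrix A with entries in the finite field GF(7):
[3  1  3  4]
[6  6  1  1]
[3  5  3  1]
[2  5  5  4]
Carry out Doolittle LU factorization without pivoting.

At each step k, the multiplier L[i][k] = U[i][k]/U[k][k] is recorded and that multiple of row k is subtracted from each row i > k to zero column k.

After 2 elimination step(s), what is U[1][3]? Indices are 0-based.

Step 1: pivot at (0,0) is 3.
  row1 ← row1 − (2)·row0  ⇒  L[1][0]=2, U row1=(0, 4, 2, 0)
  row2 ← row2 − (1)·row0  ⇒  L[2][0]=1, U row2=(0, 4, 0, 4)
  row3 ← row3 − (3)·row0  ⇒  L[3][0]=3, U row3=(0, 2, 3, 6)
Step 2: pivot at (1,1) is 4.
  row2 ← row2 − (1)·row1  ⇒  L[2][1]=1, U row2=(0, 0, 5, 4)
  row3 ← row3 − (4)·row1  ⇒  L[3][1]=4, U row3=(0, 0, 2, 6)

U[1][3] = 0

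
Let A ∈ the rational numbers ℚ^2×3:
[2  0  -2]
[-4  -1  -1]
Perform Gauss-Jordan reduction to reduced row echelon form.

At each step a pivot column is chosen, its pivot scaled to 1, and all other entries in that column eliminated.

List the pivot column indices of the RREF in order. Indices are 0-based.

pivot columns: 0, 1

pivot(0,0)=2: scale R0 → (1, 0, -1)
  clear (1,0): R1 −= (-4)R0 → (0, -1, -5)
pivot(1,1)=-1: scale R1 → (0, 1, 5)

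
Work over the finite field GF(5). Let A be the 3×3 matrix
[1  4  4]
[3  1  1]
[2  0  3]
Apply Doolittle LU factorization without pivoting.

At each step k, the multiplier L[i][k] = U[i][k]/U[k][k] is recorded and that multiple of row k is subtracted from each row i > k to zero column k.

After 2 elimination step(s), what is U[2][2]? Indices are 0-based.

Step 1: pivot at (0,0) is 1.
  row1 ← row1 − (3)·row0  ⇒  L[1][0]=3, U row1=(0, 4, 4)
  row2 ← row2 − (2)·row0  ⇒  L[2][0]=2, U row2=(0, 2, 0)
Step 2: pivot at (1,1) is 4.
  row2 ← row2 − (3)·row1  ⇒  L[2][1]=3, U row2=(0, 0, 3)

U[2][2] = 3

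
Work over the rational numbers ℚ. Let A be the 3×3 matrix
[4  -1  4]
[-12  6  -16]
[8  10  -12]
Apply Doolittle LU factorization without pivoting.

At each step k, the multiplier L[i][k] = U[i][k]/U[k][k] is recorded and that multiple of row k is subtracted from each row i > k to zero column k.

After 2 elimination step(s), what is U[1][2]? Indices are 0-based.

k=0: U[0][0]=4
  eliminate (1,0): mult=-3, new row 1: (0, 3, -4); set L[1][0]=-3
  eliminate (2,0): mult=2, new row 2: (0, 12, -20); set L[2][0]=2
k=1: U[1][1]=3
  eliminate (2,1): mult=4, new row 2: (0, 0, -4); set L[2][1]=4

U[1][2] = -4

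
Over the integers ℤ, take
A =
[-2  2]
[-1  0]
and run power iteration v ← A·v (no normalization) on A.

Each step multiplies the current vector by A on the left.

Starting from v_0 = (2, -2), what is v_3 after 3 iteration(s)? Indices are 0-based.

v_0 = (2, -2).
v_1 = A·v_0 = (-8, -2).
v_2 = A·v_1 = (12, 8).
v_3 = A·v_2 = (-8, -12).

v_3 = (-8, -12)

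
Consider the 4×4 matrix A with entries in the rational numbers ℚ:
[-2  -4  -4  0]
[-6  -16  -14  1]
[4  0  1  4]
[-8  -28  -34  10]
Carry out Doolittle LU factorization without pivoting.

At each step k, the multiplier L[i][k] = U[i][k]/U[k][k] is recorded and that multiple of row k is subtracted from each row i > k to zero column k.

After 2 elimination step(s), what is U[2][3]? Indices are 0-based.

U[2][3] = 2

[col 0] pivot -2
  R1 -= 3*R0 → (0, -4, -2, 1)  (L[1][0] := 3)
  R2 -= -2*R0 → (0, -8, -7, 4)  (L[2][0] := -2)
  R3 -= 4*R0 → (0, -12, -18, 10)  (L[3][0] := 4)
[col 1] pivot -4
  R2 -= 2*R1 → (0, 0, -3, 2)  (L[2][1] := 2)
  R3 -= 3*R1 → (0, 0, -12, 7)  (L[3][1] := 3)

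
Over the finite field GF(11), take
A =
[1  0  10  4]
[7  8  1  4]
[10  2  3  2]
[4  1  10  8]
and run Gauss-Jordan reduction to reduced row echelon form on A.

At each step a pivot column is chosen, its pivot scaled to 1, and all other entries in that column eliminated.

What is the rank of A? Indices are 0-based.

[1] R0 /= 1  ⇒  (1, 0, 10, 4)
     R1 -= 7·R0  ⇒  (0, 8, 8, 9)
     R2 -= 10·R0  ⇒  (0, 2, 2, 6)
     R3 -= 4·R0  ⇒  (0, 1, 3, 3)
[2] R1 /= 8  ⇒  (0, 1, 1, 8)
     R2 -= 2·R1  ⇒  (0, 0, 0, 1)
     R3 -= 1·R1  ⇒  (0, 0, 2, 6)
[3] R2 <-> R3
[3] R2 /= 2  ⇒  (0, 0, 1, 3)
     R0 -= 10·R2  ⇒  (1, 0, 0, 7)
     R1 -= 1·R2  ⇒  (0, 1, 0, 5)
[4] R3 /= 1  ⇒  (0, 0, 0, 1)
     R0 -= 7·R3  ⇒  (1, 0, 0, 0)
     R1 -= 5·R3  ⇒  (0, 1, 0, 0)
     R2 -= 3·R3  ⇒  (0, 0, 1, 0)

rank = 4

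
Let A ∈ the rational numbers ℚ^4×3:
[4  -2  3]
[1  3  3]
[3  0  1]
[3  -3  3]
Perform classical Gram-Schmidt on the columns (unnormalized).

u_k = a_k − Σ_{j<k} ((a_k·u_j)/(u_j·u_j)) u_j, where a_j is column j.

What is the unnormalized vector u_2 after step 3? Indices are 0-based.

Step 1: u_0 = a_0 = (4, 1, 3, 3).
Step 2: u_1 = a_1 − (-2/5)·u_0 = (-2/5, 17/5, 6/5, -9/5).
Step 3: u_2 = a_2 − (27/35)·u_0 − (12/41)·u_1 = (9/287, 354/287, -478/287, 348/287).

u_2 = (9/287, 354/287, -478/287, 348/287)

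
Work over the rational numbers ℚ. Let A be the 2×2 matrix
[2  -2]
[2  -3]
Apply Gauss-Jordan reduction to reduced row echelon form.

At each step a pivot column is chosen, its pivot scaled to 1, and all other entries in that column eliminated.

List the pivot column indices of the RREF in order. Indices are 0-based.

pivot columns: 0, 1

step 1: normalize row 0 (÷2) = (1, -1)
  row 1: subtract 2×row0 = (0, -1)
step 2: normalize row 1 (÷-1) = (0, 1)
  row 0: subtract -1×row1 = (1, 0)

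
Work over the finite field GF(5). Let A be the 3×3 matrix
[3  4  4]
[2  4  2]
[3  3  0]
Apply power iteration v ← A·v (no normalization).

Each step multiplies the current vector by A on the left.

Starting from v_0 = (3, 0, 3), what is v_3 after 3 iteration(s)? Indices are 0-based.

v_3 = (4, 4, 0)

v_0 = (3, 0, 3).
v_1 = A·v_0 = (1, 2, 4).
v_2 = A·v_1 = (2, 3, 4).
v_3 = A·v_2 = (4, 4, 0).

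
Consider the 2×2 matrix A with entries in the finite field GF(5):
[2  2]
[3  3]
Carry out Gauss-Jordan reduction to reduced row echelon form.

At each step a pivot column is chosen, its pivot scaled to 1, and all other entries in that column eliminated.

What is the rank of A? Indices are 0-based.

rank = 1

[1] R0 /= 2  ⇒  (1, 1)
     R1 -= 3·R0  ⇒  (0, 0)
column 1 empty below row 1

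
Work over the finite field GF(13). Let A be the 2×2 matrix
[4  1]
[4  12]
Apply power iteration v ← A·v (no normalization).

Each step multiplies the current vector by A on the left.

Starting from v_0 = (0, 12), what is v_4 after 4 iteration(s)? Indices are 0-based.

v_4 = (3, 4)

v_0 = (0, 12).
v_1 = A·v_0 = (12, 1).
v_2 = A·v_1 = (10, 8).
v_3 = A·v_2 = (9, 6).
v_4 = A·v_3 = (3, 4).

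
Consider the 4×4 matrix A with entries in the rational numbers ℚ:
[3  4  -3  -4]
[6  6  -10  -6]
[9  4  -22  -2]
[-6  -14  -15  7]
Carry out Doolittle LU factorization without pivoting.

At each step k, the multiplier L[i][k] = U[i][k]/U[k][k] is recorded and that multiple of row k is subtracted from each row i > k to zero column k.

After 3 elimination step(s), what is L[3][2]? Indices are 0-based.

L[3][2] = -3

Step 1: pivot at (0,0) is 3.
  row1 ← row1 − (2)·row0  ⇒  L[1][0]=2, U row1=(0, -2, -4, 2)
  row2 ← row2 − (3)·row0  ⇒  L[2][0]=3, U row2=(0, -8, -13, 10)
  row3 ← row3 − (-2)·row0  ⇒  L[3][0]=-2, U row3=(0, -6, -21, -1)
Step 2: pivot at (1,1) is -2.
  row2 ← row2 − (4)·row1  ⇒  L[2][1]=4, U row2=(0, 0, 3, 2)
  row3 ← row3 − (3)·row1  ⇒  L[3][1]=3, U row3=(0, 0, -9, -7)
Step 3: pivot at (2,2) is 3.
  row3 ← row3 − (-3)·row2  ⇒  L[3][2]=-3, U row3=(0, 0, 0, -1)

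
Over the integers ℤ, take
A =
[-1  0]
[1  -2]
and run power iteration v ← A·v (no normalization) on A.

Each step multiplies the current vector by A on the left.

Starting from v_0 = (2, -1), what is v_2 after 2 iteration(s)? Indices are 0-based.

v_2 = (2, -10)

v_0 = (2, -1).
v_1 = A·v_0 = (-2, 4).
v_2 = A·v_1 = (2, -10).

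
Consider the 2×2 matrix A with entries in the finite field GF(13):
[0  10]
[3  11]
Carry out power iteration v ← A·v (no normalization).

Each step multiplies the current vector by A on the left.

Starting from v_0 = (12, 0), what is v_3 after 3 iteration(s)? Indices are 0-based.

v_3 = (8, 2)

v_0 = (12, 0).
v_1 = A·v_0 = (0, 10).
v_2 = A·v_1 = (9, 6).
v_3 = A·v_2 = (8, 2).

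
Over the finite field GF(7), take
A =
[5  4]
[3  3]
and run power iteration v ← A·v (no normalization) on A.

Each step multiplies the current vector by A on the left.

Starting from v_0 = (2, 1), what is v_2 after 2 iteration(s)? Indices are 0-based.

v_0 = (2, 1).
v_1 = A·v_0 = (0, 2).
v_2 = A·v_1 = (1, 6).

v_2 = (1, 6)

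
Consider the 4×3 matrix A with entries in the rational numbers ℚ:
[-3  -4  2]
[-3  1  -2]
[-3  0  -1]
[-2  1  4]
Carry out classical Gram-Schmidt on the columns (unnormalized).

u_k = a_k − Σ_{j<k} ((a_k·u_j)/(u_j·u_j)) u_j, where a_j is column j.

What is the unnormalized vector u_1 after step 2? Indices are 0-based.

Step 1: u_0 = a_0 = (-3, -3, -3, -2).
Step 2: u_1 = a_1 − (7/31)·u_0 = (-103/31, 52/31, 21/31, 45/31).

u_1 = (-103/31, 52/31, 21/31, 45/31)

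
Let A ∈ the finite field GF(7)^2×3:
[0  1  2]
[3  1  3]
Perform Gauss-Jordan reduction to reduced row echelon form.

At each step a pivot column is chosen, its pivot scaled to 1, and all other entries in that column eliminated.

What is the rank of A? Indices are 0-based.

rank = 2

step 1: exchange rows 0,1
step 1: normalize row 0 (÷3) = (1, 5, 1)
step 2: normalize row 1 (÷1) = (0, 1, 2)
  row 0: subtract 5×row1 = (1, 0, 5)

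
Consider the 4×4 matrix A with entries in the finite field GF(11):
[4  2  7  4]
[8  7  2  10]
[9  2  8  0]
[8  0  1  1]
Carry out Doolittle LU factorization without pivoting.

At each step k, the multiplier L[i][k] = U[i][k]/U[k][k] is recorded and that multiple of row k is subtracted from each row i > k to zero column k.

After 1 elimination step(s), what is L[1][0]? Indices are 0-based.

[col 0] pivot 4
  R1 -= 2*R0 → (0, 3, 10, 2)  (L[1][0] := 2)
  R2 -= 5*R0 → (0, 3, 6, 2)  (L[2][0] := 5)
  R3 -= 2*R0 → (0, 7, 9, 4)  (L[3][0] := 2)

L[1][0] = 2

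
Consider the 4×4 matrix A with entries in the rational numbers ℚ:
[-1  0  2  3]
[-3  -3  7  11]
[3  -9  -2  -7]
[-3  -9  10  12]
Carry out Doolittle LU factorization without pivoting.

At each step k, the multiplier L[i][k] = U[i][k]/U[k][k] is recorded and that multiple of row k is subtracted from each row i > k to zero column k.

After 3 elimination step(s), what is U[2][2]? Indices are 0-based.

k=0: U[0][0]=-1
  eliminate (1,0): mult=3, new row 1: (0, -3, 1, 2); set L[1][0]=3
  eliminate (2,0): mult=-3, new row 2: (0, -9, 4, 2); set L[2][0]=-3
  eliminate (3,0): mult=3, new row 3: (0, -9, 4, 3); set L[3][0]=3
k=1: U[1][1]=-3
  eliminate (2,1): mult=3, new row 2: (0, 0, 1, -4); set L[2][1]=3
  eliminate (3,1): mult=3, new row 3: (0, 0, 1, -3); set L[3][1]=3
k=2: U[2][2]=1
  eliminate (3,2): mult=1, new row 3: (0, 0, 0, 1); set L[3][2]=1

U[2][2] = 1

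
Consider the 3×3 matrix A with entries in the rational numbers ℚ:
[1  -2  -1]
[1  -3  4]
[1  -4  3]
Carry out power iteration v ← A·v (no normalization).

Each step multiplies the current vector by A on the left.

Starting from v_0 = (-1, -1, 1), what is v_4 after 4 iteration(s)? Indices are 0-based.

v_0 = (-1, -1, 1).
v_1 = A·v_0 = (0, 6, 6).
v_2 = A·v_1 = (-18, 6, -6).
v_3 = A·v_2 = (-24, -60, -60).
v_4 = A·v_3 = (156, -84, 36).

v_4 = (156, -84, 36)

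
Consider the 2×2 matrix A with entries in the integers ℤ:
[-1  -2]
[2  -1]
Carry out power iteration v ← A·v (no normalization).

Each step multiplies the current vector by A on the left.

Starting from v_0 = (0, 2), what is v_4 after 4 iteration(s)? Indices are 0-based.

v_0 = (0, 2).
v_1 = A·v_0 = (-4, -2).
v_2 = A·v_1 = (8, -6).
v_3 = A·v_2 = (4, 22).
v_4 = A·v_3 = (-48, -14).

v_4 = (-48, -14)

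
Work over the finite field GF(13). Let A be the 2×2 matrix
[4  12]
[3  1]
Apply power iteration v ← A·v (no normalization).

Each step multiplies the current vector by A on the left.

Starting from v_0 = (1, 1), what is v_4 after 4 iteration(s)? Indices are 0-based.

v_4 = (0, 3)

v_0 = (1, 1).
v_1 = A·v_0 = (3, 4).
v_2 = A·v_1 = (8, 0).
v_3 = A·v_2 = (6, 11).
v_4 = A·v_3 = (0, 3).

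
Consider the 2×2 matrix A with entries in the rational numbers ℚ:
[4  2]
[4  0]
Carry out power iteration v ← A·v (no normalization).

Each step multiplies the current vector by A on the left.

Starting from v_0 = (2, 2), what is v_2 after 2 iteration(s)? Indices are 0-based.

v_2 = (64, 48)

v_0 = (2, 2).
v_1 = A·v_0 = (12, 8).
v_2 = A·v_1 = (64, 48).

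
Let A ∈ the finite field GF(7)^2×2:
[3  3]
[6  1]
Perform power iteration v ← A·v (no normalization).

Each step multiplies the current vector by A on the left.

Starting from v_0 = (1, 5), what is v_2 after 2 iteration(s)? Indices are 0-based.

v_0 = (1, 5).
v_1 = A·v_0 = (4, 4).
v_2 = A·v_1 = (3, 0).

v_2 = (3, 0)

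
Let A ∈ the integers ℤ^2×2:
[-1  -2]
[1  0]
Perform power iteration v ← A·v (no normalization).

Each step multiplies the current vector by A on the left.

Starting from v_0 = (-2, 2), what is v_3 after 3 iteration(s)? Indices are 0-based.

v_0 = (-2, 2).
v_1 = A·v_0 = (-2, -2).
v_2 = A·v_1 = (6, -2).
v_3 = A·v_2 = (-2, 6).

v_3 = (-2, 6)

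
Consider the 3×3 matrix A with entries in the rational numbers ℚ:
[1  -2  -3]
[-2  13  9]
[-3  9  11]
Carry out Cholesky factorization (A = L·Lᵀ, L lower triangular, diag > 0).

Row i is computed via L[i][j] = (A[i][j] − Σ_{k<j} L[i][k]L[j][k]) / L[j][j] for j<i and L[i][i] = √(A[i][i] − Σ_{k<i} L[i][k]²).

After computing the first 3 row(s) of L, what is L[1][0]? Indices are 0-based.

L[1][0] = -2

Step 1: L[0][0] = √(1) = 1.
  L[1][0] = (-2) / L[0][0] = -2.
Step 2: L[1][1] = √(9) = 3.
  L[2][0] = (-3) / L[0][0] = -3.
  L[2][1] = (3) / L[1][1] = 1.
Step 3: L[2][2] = √(1) = 1.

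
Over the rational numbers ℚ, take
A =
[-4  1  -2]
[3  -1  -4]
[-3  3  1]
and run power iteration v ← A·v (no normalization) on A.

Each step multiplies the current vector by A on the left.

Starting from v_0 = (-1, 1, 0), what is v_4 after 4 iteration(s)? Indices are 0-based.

v_4 = (-887, 274, -528)

v_0 = (-1, 1, 0).
v_1 = A·v_0 = (5, -4, 6).
v_2 = A·v_1 = (-36, -5, -21).
v_3 = A·v_2 = (181, -19, 72).
v_4 = A·v_3 = (-887, 274, -528).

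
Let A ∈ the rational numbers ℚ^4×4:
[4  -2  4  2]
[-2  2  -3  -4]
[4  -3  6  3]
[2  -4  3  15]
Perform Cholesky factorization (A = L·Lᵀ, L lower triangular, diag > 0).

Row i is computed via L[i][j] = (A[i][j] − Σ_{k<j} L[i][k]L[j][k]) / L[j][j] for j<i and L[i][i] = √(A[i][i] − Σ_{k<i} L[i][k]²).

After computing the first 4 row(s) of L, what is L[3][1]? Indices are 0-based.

Step 1: L[0][0] = √(4) = 2.
  L[1][0] = (-2) / L[0][0] = -1.
Step 2: L[1][1] = √(1) = 1.
  L[2][0] = (4) / L[0][0] = 2.
  L[2][1] = (-1) / L[1][1] = -1.
Step 3: L[2][2] = √(1) = 1.
  L[3][0] = (2) / L[0][0] = 1.
  L[3][1] = (-3) / L[1][1] = -3.
  L[3][2] = (-2) / L[2][2] = -2.
Step 4: L[3][3] = √(1) = 1.

L[3][1] = -3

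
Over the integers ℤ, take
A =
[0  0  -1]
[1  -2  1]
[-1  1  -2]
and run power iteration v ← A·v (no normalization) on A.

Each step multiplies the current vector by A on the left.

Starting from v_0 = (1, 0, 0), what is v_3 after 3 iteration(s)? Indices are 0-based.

v_0 = (1, 0, 0).
v_1 = A·v_0 = (0, 1, -1).
v_2 = A·v_1 = (1, -3, 3).
v_3 = A·v_2 = (-3, 10, -10).

v_3 = (-3, 10, -10)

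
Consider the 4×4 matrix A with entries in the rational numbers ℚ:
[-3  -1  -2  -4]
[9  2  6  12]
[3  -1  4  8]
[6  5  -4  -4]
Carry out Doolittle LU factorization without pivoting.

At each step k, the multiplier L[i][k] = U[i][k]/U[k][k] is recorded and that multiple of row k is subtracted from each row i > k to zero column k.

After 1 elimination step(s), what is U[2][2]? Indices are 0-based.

Step 1: pivot at (0,0) is -3.
  row1 ← row1 − (-3)·row0  ⇒  L[1][0]=-3, U row1=(0, -1, 0, 0)
  row2 ← row2 − (-1)·row0  ⇒  L[2][0]=-1, U row2=(0, -2, 2, 4)
  row3 ← row3 − (-2)·row0  ⇒  L[3][0]=-2, U row3=(0, 3, -8, -12)

U[2][2] = 2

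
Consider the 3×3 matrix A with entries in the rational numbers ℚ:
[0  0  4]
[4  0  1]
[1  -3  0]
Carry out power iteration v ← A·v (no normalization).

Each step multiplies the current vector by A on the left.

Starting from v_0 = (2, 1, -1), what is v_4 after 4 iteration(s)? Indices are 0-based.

v_0 = (2, 1, -1).
v_1 = A·v_0 = (-4, 7, -1).
v_2 = A·v_1 = (-4, -17, -25).
v_3 = A·v_2 = (-100, -41, 47).
v_4 = A·v_3 = (188, -353, 23).

v_4 = (188, -353, 23)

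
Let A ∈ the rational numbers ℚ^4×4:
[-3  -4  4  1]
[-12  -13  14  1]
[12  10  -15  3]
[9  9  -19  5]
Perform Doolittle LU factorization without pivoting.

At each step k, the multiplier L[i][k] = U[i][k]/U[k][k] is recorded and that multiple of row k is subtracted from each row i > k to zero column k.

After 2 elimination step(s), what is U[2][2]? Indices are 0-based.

U[2][2] = -3

[col 0] pivot -3
  R1 -= 4*R0 → (0, 3, -2, -3)  (L[1][0] := 4)
  R2 -= -4*R0 → (0, -6, 1, 7)  (L[2][0] := -4)
  R3 -= -3*R0 → (0, -3, -7, 8)  (L[3][0] := -3)
[col 1] pivot 3
  R2 -= -2*R1 → (0, 0, -3, 1)  (L[2][1] := -2)
  R3 -= -1*R1 → (0, 0, -9, 5)  (L[3][1] := -1)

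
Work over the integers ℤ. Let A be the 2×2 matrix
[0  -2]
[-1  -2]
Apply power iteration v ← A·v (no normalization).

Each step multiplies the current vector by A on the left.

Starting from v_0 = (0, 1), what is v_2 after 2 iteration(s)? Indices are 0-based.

v_0 = (0, 1).
v_1 = A·v_0 = (-2, -2).
v_2 = A·v_1 = (4, 6).

v_2 = (4, 6)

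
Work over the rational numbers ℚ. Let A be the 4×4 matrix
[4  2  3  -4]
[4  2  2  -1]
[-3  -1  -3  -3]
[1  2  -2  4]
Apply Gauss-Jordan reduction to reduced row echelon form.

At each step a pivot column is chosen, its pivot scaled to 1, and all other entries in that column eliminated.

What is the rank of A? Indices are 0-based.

rank = 4

[1] R0 /= 4  ⇒  (1, 1/2, 3/4, -1)
     R1 -= 4·R0  ⇒  (0, 0, -1, 3)
     R2 -= -3·R0  ⇒  (0, 1/2, -3/4, -6)
     R3 -= 1·R0  ⇒  (0, 3/2, -11/4, 5)
[2] R1 <-> R2
[2] R1 /= 1/2  ⇒  (0, 1, -3/2, -12)
     R0 -= 1/2·R1  ⇒  (1, 0, 3/2, 5)
     R3 -= 3/2·R1  ⇒  (0, 0, -1/2, 23)
[3] R2 /= -1  ⇒  (0, 0, 1, -3)
     R0 -= 3/2·R2  ⇒  (1, 0, 0, 19/2)
     R1 -= -3/2·R2  ⇒  (0, 1, 0, -33/2)
     R3 -= -1/2·R2  ⇒  (0, 0, 0, 43/2)
[4] R3 /= 43/2  ⇒  (0, 0, 0, 1)
     R0 -= 19/2·R3  ⇒  (1, 0, 0, 0)
     R1 -= -33/2·R3  ⇒  (0, 1, 0, 0)
     R2 -= -3·R3  ⇒  (0, 0, 1, 0)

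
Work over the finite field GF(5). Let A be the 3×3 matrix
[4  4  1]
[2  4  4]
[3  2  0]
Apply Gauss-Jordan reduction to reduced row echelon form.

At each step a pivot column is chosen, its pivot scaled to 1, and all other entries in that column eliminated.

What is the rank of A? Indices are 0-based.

pivot(0,0)=4: scale R0 → (1, 1, 4)
  clear (1,0): R1 −= (2)R0 → (0, 2, 1)
  clear (2,0): R2 −= (3)R0 → (0, 4, 3)
pivot(1,1)=2: scale R1 → (0, 1, 3)
  clear (0,1): R0 −= (1)R1 → (1, 0, 1)
  clear (2,1): R2 −= (4)R1 → (0, 0, 1)
pivot(2,2)=1: scale R2 → (0, 0, 1)
  clear (0,2): R0 −= (1)R2 → (1, 0, 0)
  clear (1,2): R1 −= (3)R2 → (0, 1, 0)

rank = 3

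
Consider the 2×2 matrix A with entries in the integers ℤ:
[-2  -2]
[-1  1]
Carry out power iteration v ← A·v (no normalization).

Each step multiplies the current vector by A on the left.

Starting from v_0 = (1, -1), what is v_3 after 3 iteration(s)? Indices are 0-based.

v_0 = (1, -1).
v_1 = A·v_0 = (0, -2).
v_2 = A·v_1 = (4, -2).
v_3 = A·v_2 = (-4, -6).

v_3 = (-4, -6)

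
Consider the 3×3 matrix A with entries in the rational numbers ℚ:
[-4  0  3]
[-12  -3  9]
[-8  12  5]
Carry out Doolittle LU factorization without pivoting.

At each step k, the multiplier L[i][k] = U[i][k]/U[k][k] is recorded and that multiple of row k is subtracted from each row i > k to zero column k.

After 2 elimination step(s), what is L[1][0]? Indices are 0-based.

k=0: U[0][0]=-4
  eliminate (1,0): mult=3, new row 1: (0, -3, 0); set L[1][0]=3
  eliminate (2,0): mult=2, new row 2: (0, 12, -1); set L[2][0]=2
k=1: U[1][1]=-3
  eliminate (2,1): mult=-4, new row 2: (0, 0, -1); set L[2][1]=-4

L[1][0] = 3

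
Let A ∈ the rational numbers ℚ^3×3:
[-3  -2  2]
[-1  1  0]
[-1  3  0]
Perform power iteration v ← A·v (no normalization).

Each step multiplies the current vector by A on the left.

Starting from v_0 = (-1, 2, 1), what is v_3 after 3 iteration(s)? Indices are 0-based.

v_3 = (-3, -3, 1)

v_0 = (-1, 2, 1).
v_1 = A·v_0 = (1, 3, 7).
v_2 = A·v_1 = (5, 2, 8).
v_3 = A·v_2 = (-3, -3, 1).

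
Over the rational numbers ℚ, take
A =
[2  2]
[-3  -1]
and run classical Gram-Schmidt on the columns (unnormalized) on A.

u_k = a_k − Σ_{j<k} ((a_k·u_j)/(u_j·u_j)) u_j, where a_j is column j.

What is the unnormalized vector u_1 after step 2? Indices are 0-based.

u_1 = (12/13, 8/13)

Step 1: u_0 = a_0 = (2, -3).
Step 2: u_1 = a_1 − (7/13)·u_0 = (12/13, 8/13).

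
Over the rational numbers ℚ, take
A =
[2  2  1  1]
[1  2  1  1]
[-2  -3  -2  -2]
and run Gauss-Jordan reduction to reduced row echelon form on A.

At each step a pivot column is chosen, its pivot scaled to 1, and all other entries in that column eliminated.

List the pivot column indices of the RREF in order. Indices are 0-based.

[1] R0 /= 2  ⇒  (1, 1, 1/2, 1/2)
     R1 -= 1·R0  ⇒  (0, 1, 1/2, 1/2)
     R2 -= -2·R0  ⇒  (0, -1, -1, -1)
[2] R1 /= 1  ⇒  (0, 1, 1/2, 1/2)
     R0 -= 1·R1  ⇒  (1, 0, 0, 0)
     R2 -= -1·R1  ⇒  (0, 0, -1/2, -1/2)
[3] R2 /= -1/2  ⇒  (0, 0, 1, 1)
     R1 -= 1/2·R2  ⇒  (0, 1, 0, 0)

pivot columns: 0, 1, 2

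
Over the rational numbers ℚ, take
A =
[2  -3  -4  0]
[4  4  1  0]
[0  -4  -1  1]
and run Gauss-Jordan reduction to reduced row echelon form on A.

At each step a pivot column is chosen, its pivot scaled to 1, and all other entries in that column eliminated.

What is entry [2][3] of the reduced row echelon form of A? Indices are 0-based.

M[2][3] = 5/13

[1] R0 /= 2  ⇒  (1, -3/2, -2, 0)
     R1 -= 4·R0  ⇒  (0, 10, 9, 0)
[2] R1 /= 10  ⇒  (0, 1, 9/10, 0)
     R0 -= -3/2·R1  ⇒  (1, 0, -13/20, 0)
     R2 -= -4·R1  ⇒  (0, 0, 13/5, 1)
[3] R2 /= 13/5  ⇒  (0, 0, 1, 5/13)
     R0 -= -13/20·R2  ⇒  (1, 0, 0, 1/4)
     R1 -= 9/10·R2  ⇒  (0, 1, 0, -9/26)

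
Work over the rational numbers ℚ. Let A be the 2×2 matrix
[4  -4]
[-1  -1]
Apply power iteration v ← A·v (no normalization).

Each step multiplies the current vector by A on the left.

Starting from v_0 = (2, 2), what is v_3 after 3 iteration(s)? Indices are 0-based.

v_0 = (2, 2).
v_1 = A·v_0 = (0, -4).
v_2 = A·v_1 = (16, 4).
v_3 = A·v_2 = (48, -20).

v_3 = (48, -20)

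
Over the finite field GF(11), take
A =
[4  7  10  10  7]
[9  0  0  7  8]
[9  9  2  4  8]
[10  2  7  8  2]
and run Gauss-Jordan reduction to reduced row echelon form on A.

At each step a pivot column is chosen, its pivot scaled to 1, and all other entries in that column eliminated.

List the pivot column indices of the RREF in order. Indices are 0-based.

[1] R0 /= 4  ⇒  (1, 10, 8, 8, 10)
     R1 -= 9·R0  ⇒  (0, 9, 5, 1, 6)
     R2 -= 9·R0  ⇒  (0, 7, 7, 9, 6)
     R3 -= 10·R0  ⇒  (0, 1, 4, 5, 1)
[2] R1 /= 9  ⇒  (0, 1, 3, 5, 8)
     R0 -= 10·R1  ⇒  (1, 0, 0, 2, 7)
     R2 -= 7·R1  ⇒  (0, 0, 8, 7, 5)
     R3 -= 1·R1  ⇒  (0, 0, 1, 0, 4)
[3] R2 /= 8  ⇒  (0, 0, 1, 5, 2)
     R1 -= 3·R2  ⇒  (0, 1, 0, 1, 2)
     R3 -= 1·R2  ⇒  (0, 0, 0, 6, 2)
[4] R3 /= 6  ⇒  (0, 0, 0, 1, 4)
     R0 -= 2·R3  ⇒  (1, 0, 0, 0, 10)
     R1 -= 1·R3  ⇒  (0, 1, 0, 0, 9)
     R2 -= 5·R3  ⇒  (0, 0, 1, 0, 4)

pivot columns: 0, 1, 2, 3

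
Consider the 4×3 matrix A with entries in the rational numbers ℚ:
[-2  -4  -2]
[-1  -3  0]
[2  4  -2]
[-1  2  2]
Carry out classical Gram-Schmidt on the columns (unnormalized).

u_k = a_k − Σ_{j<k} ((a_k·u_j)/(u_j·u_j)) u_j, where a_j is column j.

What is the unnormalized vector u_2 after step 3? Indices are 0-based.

Step 1: u_0 = a_0 = (-2, -1, 2, -1).
Step 2: u_1 = a_1 − (17/10)·u_0 = (-3/5, -13/10, 3/5, 37/10).
Step 3: u_2 = a_2 − (-1/5)·u_0 − (74/161)·u_1 = (-342/161, 64/161, -302/161, 16/161).

u_2 = (-342/161, 64/161, -302/161, 16/161)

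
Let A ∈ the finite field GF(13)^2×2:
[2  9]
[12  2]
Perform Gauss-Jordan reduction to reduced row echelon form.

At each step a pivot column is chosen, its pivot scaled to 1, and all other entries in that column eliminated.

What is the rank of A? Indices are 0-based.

pivot(0,0)=2: scale R0 → (1, 11)
  clear (1,0): R1 −= (12)R0 → (0, 0)
col 1: no nonzero at/below row 1; advance.

rank = 1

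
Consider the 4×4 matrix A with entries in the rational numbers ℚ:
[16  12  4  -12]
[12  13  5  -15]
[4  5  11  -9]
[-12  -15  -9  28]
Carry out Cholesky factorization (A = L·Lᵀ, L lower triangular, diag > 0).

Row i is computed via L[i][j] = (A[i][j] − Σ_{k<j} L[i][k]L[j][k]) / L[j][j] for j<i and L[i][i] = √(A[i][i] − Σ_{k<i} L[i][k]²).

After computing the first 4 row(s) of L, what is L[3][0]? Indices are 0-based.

L[3][0] = -3

Step 1: L[0][0] = √(16) = 4.
  L[1][0] = (12) / L[0][0] = 3.
Step 2: L[1][1] = √(4) = 2.
  L[2][0] = (4) / L[0][0] = 1.
  L[2][1] = (2) / L[1][1] = 1.
Step 3: L[2][2] = √(9) = 3.
  L[3][0] = (-12) / L[0][0] = -3.
  L[3][1] = (-6) / L[1][1] = -3.
  L[3][2] = (-3) / L[2][2] = -1.
Step 4: L[3][3] = √(9) = 3.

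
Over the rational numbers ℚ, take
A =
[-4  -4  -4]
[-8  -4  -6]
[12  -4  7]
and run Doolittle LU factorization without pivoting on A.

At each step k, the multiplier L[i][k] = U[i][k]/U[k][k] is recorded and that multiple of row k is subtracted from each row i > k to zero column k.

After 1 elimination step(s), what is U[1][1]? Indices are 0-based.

k=0: U[0][0]=-4
  eliminate (1,0): mult=2, new row 1: (0, 4, 2); set L[1][0]=2
  eliminate (2,0): mult=-3, new row 2: (0, -16, -5); set L[2][0]=-3

U[1][1] = 4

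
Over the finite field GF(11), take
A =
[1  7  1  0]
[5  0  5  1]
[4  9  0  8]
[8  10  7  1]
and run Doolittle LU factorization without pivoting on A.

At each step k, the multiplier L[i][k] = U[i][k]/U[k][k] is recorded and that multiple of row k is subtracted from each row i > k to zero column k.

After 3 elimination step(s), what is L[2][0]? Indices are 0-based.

L[2][0] = 4

Step 1: pivot at (0,0) is 1.
  row1 ← row1 − (5)·row0  ⇒  L[1][0]=5, U row1=(0, 9, 0, 1)
  row2 ← row2 − (4)·row0  ⇒  L[2][0]=4, U row2=(0, 3, 7, 8)
  row3 ← row3 − (8)·row0  ⇒  L[3][0]=8, U row3=(0, 9, 10, 1)
Step 2: pivot at (1,1) is 9.
  row2 ← row2 − (4)·row1  ⇒  L[2][1]=4, U row2=(0, 0, 7, 4)
  row3 ← row3 − (1)·row1  ⇒  L[3][1]=1, U row3=(0, 0, 10, 0)
Step 3: pivot at (2,2) is 7.
  row3 ← row3 − (3)·row2  ⇒  L[3][2]=3, U row3=(0, 0, 0, 10)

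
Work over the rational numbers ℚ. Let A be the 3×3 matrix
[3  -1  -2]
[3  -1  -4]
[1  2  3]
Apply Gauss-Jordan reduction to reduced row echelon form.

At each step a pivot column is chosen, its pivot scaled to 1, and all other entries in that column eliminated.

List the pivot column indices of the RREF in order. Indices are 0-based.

pivot(0,0)=3: scale R0 → (1, -1/3, -2/3)
  clear (1,0): R1 −= (3)R0 → (0, 0, -2)
  clear (2,0): R2 −= (1)R0 → (0, 7/3, 11/3)
pivot(1,1): swap R1↔R2
pivot(1,1)=7/3: scale R1 → (0, 1, 11/7)
  clear (0,1): R0 −= (-1/3)R1 → (1, 0, -1/7)
pivot(2,2)=-2: scale R2 → (0, 0, 1)
  clear (0,2): R0 −= (-1/7)R2 → (1, 0, 0)
  clear (1,2): R1 −= (11/7)R2 → (0, 1, 0)

pivot columns: 0, 1, 2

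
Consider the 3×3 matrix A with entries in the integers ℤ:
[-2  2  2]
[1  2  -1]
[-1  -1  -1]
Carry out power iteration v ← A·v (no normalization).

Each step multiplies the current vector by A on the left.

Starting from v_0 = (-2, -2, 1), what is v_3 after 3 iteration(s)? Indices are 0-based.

v_0 = (-2, -2, 1).
v_1 = A·v_0 = (2, -7, 3).
v_2 = A·v_1 = (-12, -15, 2).
v_3 = A·v_2 = (-2, -44, 25).

v_3 = (-2, -44, 25)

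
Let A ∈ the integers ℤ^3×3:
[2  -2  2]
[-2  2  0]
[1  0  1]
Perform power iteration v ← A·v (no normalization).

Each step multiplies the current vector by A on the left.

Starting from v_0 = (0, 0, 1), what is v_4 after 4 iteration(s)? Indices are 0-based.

v_0 = (0, 0, 1).
v_1 = A·v_0 = (2, 0, 1).
v_2 = A·v_1 = (6, -4, 3).
v_3 = A·v_2 = (26, -20, 9).
v_4 = A·v_3 = (110, -92, 35).

v_4 = (110, -92, 35)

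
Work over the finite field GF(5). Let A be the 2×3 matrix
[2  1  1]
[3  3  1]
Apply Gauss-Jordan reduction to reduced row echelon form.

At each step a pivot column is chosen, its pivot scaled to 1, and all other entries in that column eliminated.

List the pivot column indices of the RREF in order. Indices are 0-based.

pivot columns: 0, 1

pivot(0,0)=2: scale R0 → (1, 3, 3)
  clear (1,0): R1 −= (3)R0 → (0, 4, 2)
pivot(1,1)=4: scale R1 → (0, 1, 3)
  clear (0,1): R0 −= (3)R1 → (1, 0, 4)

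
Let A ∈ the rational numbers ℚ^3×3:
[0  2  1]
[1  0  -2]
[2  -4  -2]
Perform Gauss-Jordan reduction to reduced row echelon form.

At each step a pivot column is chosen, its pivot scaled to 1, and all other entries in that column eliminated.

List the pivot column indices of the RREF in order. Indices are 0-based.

pivot columns: 0, 1, 2

[1] R0 <-> R1
[1] R0 /= 1  ⇒  (1, 0, -2)
     R2 -= 2·R0  ⇒  (0, -4, 2)
[2] R1 /= 2  ⇒  (0, 1, 1/2)
     R2 -= -4·R1  ⇒  (0, 0, 4)
[3] R2 /= 4  ⇒  (0, 0, 1)
     R0 -= -2·R2  ⇒  (1, 0, 0)
     R1 -= 1/2·R2  ⇒  (0, 1, 0)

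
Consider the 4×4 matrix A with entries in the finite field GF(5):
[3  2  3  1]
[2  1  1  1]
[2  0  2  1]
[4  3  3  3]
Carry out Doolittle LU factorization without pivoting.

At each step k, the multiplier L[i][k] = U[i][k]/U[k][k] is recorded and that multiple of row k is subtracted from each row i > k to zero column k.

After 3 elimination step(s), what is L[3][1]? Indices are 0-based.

Step 1: pivot at (0,0) is 3.
  row1 ← row1 − (4)·row0  ⇒  L[1][0]=4, U row1=(0, 3, 4, 2)
  row2 ← row2 − (4)·row0  ⇒  L[2][0]=4, U row2=(0, 2, 0, 2)
  row3 ← row3 − (3)·row0  ⇒  L[3][0]=3, U row3=(0, 2, 4, 0)
Step 2: pivot at (1,1) is 3.
  row2 ← row2 − (4)·row1  ⇒  L[2][1]=4, U row2=(0, 0, 4, 4)
  row3 ← row3 − (4)·row1  ⇒  L[3][1]=4, U row3=(0, 0, 3, 2)
Step 3: pivot at (2,2) is 4.
  row3 ← row3 − (2)·row2  ⇒  L[3][2]=2, U row3=(0, 0, 0, 4)

L[3][1] = 4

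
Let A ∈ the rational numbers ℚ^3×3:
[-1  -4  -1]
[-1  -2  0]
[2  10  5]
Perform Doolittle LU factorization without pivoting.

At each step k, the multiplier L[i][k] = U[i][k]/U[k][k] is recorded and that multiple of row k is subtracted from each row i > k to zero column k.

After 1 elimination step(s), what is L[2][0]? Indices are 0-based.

k=0: U[0][0]=-1
  eliminate (1,0): mult=1, new row 1: (0, 2, 1); set L[1][0]=1
  eliminate (2,0): mult=-2, new row 2: (0, 2, 3); set L[2][0]=-2

L[2][0] = -2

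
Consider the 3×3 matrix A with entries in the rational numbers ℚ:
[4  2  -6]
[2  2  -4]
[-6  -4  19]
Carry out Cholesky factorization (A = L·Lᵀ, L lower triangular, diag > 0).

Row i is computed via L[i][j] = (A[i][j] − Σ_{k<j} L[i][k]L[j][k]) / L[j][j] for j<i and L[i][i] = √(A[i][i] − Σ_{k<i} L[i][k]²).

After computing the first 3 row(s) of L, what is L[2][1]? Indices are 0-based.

Step 1: L[0][0] = √(4) = 2.
  L[1][0] = (2) / L[0][0] = 1.
Step 2: L[1][1] = √(1) = 1.
  L[2][0] = (-6) / L[0][0] = -3.
  L[2][1] = (-1) / L[1][1] = -1.
Step 3: L[2][2] = √(9) = 3.

L[2][1] = -1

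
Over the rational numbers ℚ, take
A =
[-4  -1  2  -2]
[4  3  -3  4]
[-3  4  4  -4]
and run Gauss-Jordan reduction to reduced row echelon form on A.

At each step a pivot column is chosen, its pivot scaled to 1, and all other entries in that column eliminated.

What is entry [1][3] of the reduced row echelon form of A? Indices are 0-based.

[1] R0 /= -4  ⇒  (1, 1/4, -1/2, 1/2)
     R1 -= 4·R0  ⇒  (0, 2, -1, 2)
     R2 -= -3·R0  ⇒  (0, 19/4, 5/2, -5/2)
[2] R1 /= 2  ⇒  (0, 1, -1/2, 1)
     R0 -= 1/4·R1  ⇒  (1, 0, -3/8, 1/4)
     R2 -= 19/4·R1  ⇒  (0, 0, 39/8, -29/4)
[3] R2 /= 39/8  ⇒  (0, 0, 1, -58/39)
     R0 -= -3/8·R2  ⇒  (1, 0, 0, -4/13)
     R1 -= -1/2·R2  ⇒  (0, 1, 0, 10/39)

M[1][3] = 10/39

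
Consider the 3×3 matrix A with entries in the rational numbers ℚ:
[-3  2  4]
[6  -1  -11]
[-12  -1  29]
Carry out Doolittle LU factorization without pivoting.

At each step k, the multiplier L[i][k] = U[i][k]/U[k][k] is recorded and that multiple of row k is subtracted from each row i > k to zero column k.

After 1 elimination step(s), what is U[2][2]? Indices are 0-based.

U[2][2] = 13

[col 0] pivot -3
  R1 -= -2*R0 → (0, 3, -3)  (L[1][0] := -2)
  R2 -= 4*R0 → (0, -9, 13)  (L[2][0] := 4)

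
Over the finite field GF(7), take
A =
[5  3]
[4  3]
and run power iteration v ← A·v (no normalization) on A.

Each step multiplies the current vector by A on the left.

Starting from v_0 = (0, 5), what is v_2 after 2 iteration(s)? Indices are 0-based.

v_0 = (0, 5).
v_1 = A·v_0 = (1, 1).
v_2 = A·v_1 = (1, 0).

v_2 = (1, 0)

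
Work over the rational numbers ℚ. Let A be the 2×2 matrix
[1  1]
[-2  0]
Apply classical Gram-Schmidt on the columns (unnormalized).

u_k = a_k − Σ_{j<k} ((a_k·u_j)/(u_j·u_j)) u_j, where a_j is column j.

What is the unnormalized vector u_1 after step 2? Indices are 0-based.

u_1 = (4/5, 2/5)

Step 1: u_0 = a_0 = (1, -2).
Step 2: u_1 = a_1 − (1/5)·u_0 = (4/5, 2/5).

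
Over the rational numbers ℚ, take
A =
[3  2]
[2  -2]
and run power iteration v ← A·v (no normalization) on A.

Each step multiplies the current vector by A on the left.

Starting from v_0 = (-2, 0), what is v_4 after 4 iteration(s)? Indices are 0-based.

v_4 = (-346, -84)

v_0 = (-2, 0).
v_1 = A·v_0 = (-6, -4).
v_2 = A·v_1 = (-26, -4).
v_3 = A·v_2 = (-86, -44).
v_4 = A·v_3 = (-346, -84).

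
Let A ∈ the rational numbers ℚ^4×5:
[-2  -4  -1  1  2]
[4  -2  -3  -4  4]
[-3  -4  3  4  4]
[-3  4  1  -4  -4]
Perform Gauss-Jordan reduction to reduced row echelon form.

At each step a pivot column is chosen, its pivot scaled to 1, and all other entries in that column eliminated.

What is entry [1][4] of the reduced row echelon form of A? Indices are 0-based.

step 1: normalize row 0 (÷-2) = (1, 2, 1/2, -1/2, -1)
  row 1: subtract 4×row0 = (0, -10, -5, -2, 8)
  row 2: subtract -3×row0 = (0, 2, 9/2, 5/2, 1)
  row 3: subtract -3×row0 = (0, 10, 5/2, -11/2, -7)
step 2: normalize row 1 (÷-10) = (0, 1, 1/2, 1/5, -4/5)
  row 0: subtract 2×row1 = (1, 0, -1/2, -9/10, 3/5)
  row 2: subtract 2×row1 = (0, 0, 7/2, 21/10, 13/5)
  row 3: subtract 10×row1 = (0, 0, -5/2, -15/2, 1)
step 3: normalize row 2 (÷7/2) = (0, 0, 1, 3/5, 26/35)
  row 0: subtract -1/2×row2 = (1, 0, 0, -3/5, 34/35)
  row 1: subtract 1/2×row2 = (0, 1, 0, -1/10, -41/35)
  row 3: subtract -5/2×row2 = (0, 0, 0, -6, 20/7)
step 4: normalize row 3 (÷-6) = (0, 0, 0, 1, -10/21)
  row 0: subtract -3/5×row3 = (1, 0, 0, 0, 24/35)
  row 1: subtract -1/10×row3 = (0, 1, 0, 0, -128/105)
  row 2: subtract 3/5×row3 = (0, 0, 1, 0, 36/35)

M[1][4] = -128/105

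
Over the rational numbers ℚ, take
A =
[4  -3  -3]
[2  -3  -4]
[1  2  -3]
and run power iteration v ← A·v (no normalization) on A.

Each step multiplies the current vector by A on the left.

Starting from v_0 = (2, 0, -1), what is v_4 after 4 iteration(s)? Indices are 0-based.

v_4 = (341, 316, 331)

v_0 = (2, 0, -1).
v_1 = A·v_0 = (11, 8, 5).
v_2 = A·v_1 = (5, -22, 12).
v_3 = A·v_2 = (50, 28, -75).
v_4 = A·v_3 = (341, 316, 331).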